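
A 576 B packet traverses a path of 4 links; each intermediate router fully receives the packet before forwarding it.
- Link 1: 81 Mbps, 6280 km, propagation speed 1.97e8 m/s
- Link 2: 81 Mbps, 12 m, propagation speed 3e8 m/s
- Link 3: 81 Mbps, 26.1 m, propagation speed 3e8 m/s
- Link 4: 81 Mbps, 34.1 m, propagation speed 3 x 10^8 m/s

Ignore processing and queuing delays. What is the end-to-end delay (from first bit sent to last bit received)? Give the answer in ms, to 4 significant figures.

L = 576 × 8 = 4608 bits.
Transmission delay per hop = L/R = 4608/81000000 = 0.0568889 ms; 4 hops → 0.227556 ms.
Propagation delays (d/s per hop): 31.8782, 4e-05, 8.7e-05, 0.000113667 ms; sum = 31.8784 ms.
End-to-end = 32.11 ms.

32.11 ms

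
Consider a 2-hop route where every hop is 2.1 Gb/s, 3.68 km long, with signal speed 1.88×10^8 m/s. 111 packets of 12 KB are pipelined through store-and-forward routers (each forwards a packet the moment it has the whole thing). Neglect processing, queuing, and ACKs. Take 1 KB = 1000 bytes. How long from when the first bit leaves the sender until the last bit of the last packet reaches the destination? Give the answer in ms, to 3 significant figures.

Per-hop transmission t_tx = L/R = 96000/2100000000 = 0.0457143 ms.
Per-hop propagation t_prop = 3680/188000000 = 0.0195745 ms.
Pipeline fill: first packet needs 2·t_tx to clear all hops; remaining 110 packets each add one t_tx.
Total = (2+111-1)·t_tx + 2·t_prop = 112·0.0457143 + 2·0.0195745 = 5.16 ms.

5.16 ms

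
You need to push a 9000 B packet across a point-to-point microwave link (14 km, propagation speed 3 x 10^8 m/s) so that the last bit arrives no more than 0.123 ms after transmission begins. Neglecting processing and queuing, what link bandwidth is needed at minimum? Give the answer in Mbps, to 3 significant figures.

L = 72000 bits.
Propagation delay = 14000 / 300000000 = 0.0466667 ms.
Transmission budget = 0.123 − 0.0466667 = 0.0763333 ms.
R ≥ L / t_tx = 72000 bits / 7.63333e-05 s = 943 Mbps.

943 Mbps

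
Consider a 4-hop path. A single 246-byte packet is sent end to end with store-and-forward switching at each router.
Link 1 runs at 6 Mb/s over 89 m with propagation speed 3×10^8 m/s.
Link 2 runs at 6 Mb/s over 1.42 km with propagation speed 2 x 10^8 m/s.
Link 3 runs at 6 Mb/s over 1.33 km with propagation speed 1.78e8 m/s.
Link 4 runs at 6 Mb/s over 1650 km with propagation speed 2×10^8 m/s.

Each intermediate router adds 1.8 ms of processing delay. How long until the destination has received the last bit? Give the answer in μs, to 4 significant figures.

14980 μs

L = 246 × 8 = 1968 bits.
Transmission delay per hop = L/R = 1968/6000000 = 328 μs; 4 hops → 1312 μs.
Propagation delays (d/s per hop): 0.296667, 7.1, 7.47191, 8250 μs; sum = 8264.87 μs.
Processing at 3 router(s): 3 × 1.8 ms = 5400 μs.
End-to-end = 14980 μs.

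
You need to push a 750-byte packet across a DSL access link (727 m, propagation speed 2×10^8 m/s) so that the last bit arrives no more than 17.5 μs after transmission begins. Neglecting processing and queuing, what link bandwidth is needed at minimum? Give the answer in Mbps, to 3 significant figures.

433 Mbps

L = 6000 bits.
Propagation delay = 727 / 200000000 = 3.635 μs.
Transmission budget = 17.5 − 3.635 = 13.865 μs.
R ≥ L / t_tx = 6000 bits / 1.3865e-05 s = 433 Mbps.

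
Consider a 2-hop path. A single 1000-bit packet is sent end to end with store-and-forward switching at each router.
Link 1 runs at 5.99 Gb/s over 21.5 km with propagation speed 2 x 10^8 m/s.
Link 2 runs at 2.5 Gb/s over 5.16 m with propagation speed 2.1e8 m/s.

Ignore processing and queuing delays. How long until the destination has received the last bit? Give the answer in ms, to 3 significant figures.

Transmission delays (L/R per hop): 0.000166945, 0.0004 ms; sum = 0.000566945 ms.
Propagation delays (d/s per hop): 0.1075, 2.45714e-05 ms; sum = 0.107525 ms.
End-to-end = 0.108 ms.

0.108 ms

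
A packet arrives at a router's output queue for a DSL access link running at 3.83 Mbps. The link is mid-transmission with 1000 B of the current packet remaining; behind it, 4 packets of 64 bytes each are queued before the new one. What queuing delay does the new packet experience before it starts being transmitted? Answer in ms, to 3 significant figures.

Each queued packet: L/R = 512/3830000 = 0.133681 ms.
4 queued → 0.534726 ms.
Plus remaining 8000 bits of current packet: 2.08877 ms.
Queuing delay = 2.62 ms.

2.62 ms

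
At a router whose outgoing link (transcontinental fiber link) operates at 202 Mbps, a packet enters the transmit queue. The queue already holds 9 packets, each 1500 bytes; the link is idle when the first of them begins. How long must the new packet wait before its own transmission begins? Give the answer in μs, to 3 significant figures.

Each queued packet: L/R = 12000/202000000 = 59.4059 μs.
9 queued → 534.653 μs.
Queuing delay = 535 μs.

535 μs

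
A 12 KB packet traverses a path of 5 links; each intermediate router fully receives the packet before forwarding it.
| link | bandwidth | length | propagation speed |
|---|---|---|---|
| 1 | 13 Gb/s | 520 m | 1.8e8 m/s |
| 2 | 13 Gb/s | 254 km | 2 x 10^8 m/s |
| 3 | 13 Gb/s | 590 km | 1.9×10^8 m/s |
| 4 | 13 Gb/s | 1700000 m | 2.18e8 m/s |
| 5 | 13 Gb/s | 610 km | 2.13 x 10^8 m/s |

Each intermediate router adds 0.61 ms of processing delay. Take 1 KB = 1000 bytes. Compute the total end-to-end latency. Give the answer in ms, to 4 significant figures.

L = 96000 bits.
Transmission delay per hop = L/R = 96000/13000000000 = 0.00738462 ms; 5 hops → 0.0369231 ms.
Propagation delays (d/s per hop): 0.00288889, 1.27, 3.10526, 7.79817, 2.86385 ms; sum = 15.0402 ms.
Processing at 4 router(s): 4 × 0.61 ms = 2.44 ms.
End-to-end = 17.52 ms.

17.52 ms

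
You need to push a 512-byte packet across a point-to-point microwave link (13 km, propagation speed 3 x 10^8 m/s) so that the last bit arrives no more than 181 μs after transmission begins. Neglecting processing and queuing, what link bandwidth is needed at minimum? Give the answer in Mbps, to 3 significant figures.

L = 4096 bits.
Propagation delay = 13000 / 300000000 = 43.3333 μs.
Transmission budget = 181 − 43.3333 = 137.667 μs.
R ≥ L / t_tx = 4096 bits / 0.000137667 s = 29.8 Mbps.

29.8 Mbps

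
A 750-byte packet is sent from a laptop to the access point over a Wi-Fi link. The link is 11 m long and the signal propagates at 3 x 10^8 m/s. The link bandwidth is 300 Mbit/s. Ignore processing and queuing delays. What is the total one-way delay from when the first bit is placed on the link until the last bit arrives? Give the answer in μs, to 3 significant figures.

20.0 μs

L = 750 × 8 = 6000 bits.
Transmission delay = L/R = 6000 / 300000000 = 20 μs.
Propagation delay = d/s = 11 m / 300000000 m/s = 0.0366667 μs.
Total = 20.0 μs.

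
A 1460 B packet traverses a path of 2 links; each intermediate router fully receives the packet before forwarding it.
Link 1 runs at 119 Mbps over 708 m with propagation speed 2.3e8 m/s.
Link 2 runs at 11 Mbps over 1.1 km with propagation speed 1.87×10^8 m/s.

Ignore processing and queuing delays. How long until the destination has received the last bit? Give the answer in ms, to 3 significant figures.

1.17 ms

L = 1460 × 8 = 11680 bits.
Transmission delays (L/R per hop): 0.0981513, 1.06182 ms; sum = 1.15997 ms.
Propagation delays (d/s per hop): 0.00307826, 0.00588235 ms; sum = 0.00896061 ms.
End-to-end = 1.17 ms.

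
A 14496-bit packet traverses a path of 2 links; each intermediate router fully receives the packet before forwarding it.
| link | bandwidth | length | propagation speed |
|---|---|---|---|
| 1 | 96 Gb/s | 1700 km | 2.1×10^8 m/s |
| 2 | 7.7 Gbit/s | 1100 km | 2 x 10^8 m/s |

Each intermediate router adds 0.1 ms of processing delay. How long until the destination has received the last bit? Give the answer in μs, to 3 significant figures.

13700 μs

Transmission delays (L/R per hop): 0.151, 1.8826 μs; sum = 2.0336 μs.
Propagation delays (d/s per hop): 8095.24, 5500 μs; sum = 13595.2 μs.
Processing at 1 router(s): 1 × 0.1 ms = 100 μs.
End-to-end = 13700 μs.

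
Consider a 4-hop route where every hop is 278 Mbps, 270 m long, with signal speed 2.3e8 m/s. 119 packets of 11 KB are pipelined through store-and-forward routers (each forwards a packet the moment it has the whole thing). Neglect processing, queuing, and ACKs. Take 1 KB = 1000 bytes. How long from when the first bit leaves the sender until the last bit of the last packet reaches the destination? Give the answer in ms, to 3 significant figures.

Per-hop transmission t_tx = L/R = 88000/278000000 = 0.316547 ms.
Per-hop propagation t_prop = 270/2.3e+08 = 0.00117391 ms.
Pipeline fill: first packet needs 4·t_tx to clear all hops; remaining 118 packets each add one t_tx.
Total = (4+119-1)·t_tx + 4·t_prop = 122·0.316547 + 4·0.00117391 = 38.6 ms.

38.6 ms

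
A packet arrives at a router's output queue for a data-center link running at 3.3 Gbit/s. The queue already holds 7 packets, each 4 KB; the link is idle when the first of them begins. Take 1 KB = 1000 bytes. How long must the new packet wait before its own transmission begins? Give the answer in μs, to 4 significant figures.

Each queued packet: L/R = 32000/3300000000 = 9.69697 μs.
7 queued → 67.8788 μs.
Queuing delay = 67.88 μs.

67.88 μs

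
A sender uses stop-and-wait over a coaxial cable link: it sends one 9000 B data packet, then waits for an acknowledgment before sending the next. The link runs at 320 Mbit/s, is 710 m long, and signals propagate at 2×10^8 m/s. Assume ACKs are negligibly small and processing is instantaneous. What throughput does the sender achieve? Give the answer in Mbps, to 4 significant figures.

t_tx = L/R = 72000/320000000 = 0.000225 s.
t_prop = 710/200000000 = 3.55e-06 s; RTT = 7.1e-06 s.
Cycle = t_tx + RTT = 0.0002321 s.
Throughput = L / cycle = 72000 / 0.0002321 = 310.2 Mbps.

310.2 Mbps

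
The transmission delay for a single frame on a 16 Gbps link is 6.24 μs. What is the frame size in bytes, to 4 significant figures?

12480 bytes

L = R × t_tx = 16000000000 b/s × 6.24e-06 s = 99840 bits.
In bytes: 99840 / 8 = 12480 bytes.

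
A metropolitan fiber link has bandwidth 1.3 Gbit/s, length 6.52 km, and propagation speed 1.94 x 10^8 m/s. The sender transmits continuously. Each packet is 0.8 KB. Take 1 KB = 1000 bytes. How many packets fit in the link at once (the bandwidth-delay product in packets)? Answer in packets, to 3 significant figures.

6.83 packets

Propagation delay = 6520 / 194000000 = 3.36082e-05 s.
BDP = R × t_prop = 1300000000 × 3.36082e-05 = 43690.7 bits.
In packets of 6400 bits: 6.83 packets.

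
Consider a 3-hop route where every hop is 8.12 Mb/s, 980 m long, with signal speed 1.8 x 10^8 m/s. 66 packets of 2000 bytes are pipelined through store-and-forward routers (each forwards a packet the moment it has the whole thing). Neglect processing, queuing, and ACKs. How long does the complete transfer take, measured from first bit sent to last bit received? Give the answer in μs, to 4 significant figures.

Per-hop transmission t_tx = L/R = 16000/8.12e+06 = 1970.44 μs.
Per-hop propagation t_prop = 980/180000000 = 5.44444 μs.
Pipeline fill: first packet needs 3·t_tx to clear all hops; remaining 65 packets each add one t_tx.
Total = (3+66-1)·t_tx + 3·t_prop = 68·1970.44 + 3·5.44444 = 134000 μs.

134000 μs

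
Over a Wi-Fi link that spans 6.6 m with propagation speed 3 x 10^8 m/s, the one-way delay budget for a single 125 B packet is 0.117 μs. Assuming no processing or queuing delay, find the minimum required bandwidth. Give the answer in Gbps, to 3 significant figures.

10.5 Gbps

L = 1000 bits.
Propagation delay = 6.6 / 300000000 = 0.022 μs.
Transmission budget = 0.117 − 0.022 = 0.095 μs.
R ≥ L / t_tx = 1000 bits / 9.5e-08 s = 10.5 Gbps.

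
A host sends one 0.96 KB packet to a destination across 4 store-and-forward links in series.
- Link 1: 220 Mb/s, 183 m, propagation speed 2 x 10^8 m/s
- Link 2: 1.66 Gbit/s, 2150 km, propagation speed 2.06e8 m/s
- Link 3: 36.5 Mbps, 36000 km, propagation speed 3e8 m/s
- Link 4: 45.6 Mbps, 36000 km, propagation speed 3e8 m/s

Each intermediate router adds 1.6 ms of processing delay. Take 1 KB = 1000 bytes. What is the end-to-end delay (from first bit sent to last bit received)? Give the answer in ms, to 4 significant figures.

255.7 ms

L = 7680 bits.
Transmission delays (L/R per hop): 0.0349091, 0.00462651, 0.210411, 0.168421 ms; sum = 0.418368 ms.
Propagation delays (d/s per hop): 0.000915, 10.4369, 120, 120 ms; sum = 250.438 ms.
Processing at 3 router(s): 3 × 1.6 ms = 4.8 ms.
End-to-end = 255.7 ms.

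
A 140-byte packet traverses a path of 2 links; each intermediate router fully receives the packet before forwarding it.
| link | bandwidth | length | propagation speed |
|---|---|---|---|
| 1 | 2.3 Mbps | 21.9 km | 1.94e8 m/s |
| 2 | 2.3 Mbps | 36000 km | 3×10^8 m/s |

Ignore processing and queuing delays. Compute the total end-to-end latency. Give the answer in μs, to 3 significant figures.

121000 μs

L = 140 × 8 = 1120 bits.
Transmission delay per hop = L/R = 1120/2300000 = 486.957 μs; 2 hops → 973.913 μs.
Propagation delays (d/s per hop): 112.887, 120000 μs; sum = 120113 μs.
End-to-end = 121000 μs.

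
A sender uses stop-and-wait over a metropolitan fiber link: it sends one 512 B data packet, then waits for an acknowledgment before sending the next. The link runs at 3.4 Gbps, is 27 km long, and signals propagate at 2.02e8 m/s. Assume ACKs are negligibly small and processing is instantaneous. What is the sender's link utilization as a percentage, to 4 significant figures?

0.4486 %

t_tx = L/R = 4096/3400000000 = 1.20471e-06 s.
t_prop = 27000/202000000 = 0.000133663 s; RTT = 0.000267327 s.
Cycle = t_tx + RTT = 0.000268531 s.
Utilization = t_tx / cycle = 1.20471e-06/0.000268531 = 0.4486 %.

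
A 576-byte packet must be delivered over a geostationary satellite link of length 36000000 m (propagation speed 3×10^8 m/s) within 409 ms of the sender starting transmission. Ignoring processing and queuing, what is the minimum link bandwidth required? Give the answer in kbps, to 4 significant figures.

L = 4608 bits.
Propagation delay = 36000000 / 300000000 = 120 ms.
Transmission budget = 409 − 120 = 289 ms.
R ≥ L / t_tx = 4608 bits / 0.289 s = 15.94 kbps.

15.94 kbps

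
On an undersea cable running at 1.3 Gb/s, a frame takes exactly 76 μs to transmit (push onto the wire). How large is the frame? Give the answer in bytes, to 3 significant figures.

L = R × t_tx = 1300000000 b/s × 7.6e-05 s = 98800 bits.
In bytes: 98800 / 8 = 12400 bytes.

12400 bytes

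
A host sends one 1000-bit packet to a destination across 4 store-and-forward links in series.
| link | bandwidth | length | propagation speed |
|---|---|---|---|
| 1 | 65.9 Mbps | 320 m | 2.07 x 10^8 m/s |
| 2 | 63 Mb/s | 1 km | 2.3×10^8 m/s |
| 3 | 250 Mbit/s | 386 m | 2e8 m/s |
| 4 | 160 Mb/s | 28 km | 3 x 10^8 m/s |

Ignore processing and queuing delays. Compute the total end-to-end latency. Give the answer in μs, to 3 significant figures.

Transmission delays (L/R per hop): 15.1745, 15.873, 4, 6.25 μs; sum = 41.2975 μs.
Propagation delays (d/s per hop): 1.54589, 4.34783, 1.93, 93.3333 μs; sum = 101.157 μs.
End-to-end = 142 μs.

142 μs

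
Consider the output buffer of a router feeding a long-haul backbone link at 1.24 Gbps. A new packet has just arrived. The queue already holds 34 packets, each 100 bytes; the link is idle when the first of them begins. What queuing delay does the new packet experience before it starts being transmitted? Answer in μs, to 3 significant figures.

21.9 μs

Each queued packet: L/R = 800/1240000000 = 0.645161 μs.
34 queued → 21.9355 μs.
Queuing delay = 21.9 μs.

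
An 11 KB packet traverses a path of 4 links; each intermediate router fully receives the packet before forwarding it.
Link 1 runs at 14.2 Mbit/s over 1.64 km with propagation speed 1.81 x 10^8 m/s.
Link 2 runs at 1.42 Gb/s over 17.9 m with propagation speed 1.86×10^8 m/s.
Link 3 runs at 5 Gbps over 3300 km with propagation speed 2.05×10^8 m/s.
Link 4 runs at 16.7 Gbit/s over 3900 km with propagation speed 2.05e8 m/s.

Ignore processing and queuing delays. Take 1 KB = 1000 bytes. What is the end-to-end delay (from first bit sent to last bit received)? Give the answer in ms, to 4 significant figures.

41.41 ms

L = 88000 bits.
Transmission delays (L/R per hop): 6.19718, 0.0619718, 0.0176, 0.00526946 ms; sum = 6.28202 ms.
Propagation delays (d/s per hop): 0.00906077, 9.62366e-05, 16.0976, 19.0244 ms; sum = 35.1311 ms.
End-to-end = 41.41 ms.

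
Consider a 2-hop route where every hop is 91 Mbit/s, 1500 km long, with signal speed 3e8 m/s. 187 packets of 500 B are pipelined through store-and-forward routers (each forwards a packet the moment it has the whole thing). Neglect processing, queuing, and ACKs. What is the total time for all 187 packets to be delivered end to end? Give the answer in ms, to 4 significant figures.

18.26 ms

Per-hop transmission t_tx = L/R = 4000/91000000 = 0.043956 ms.
Per-hop propagation t_prop = 1500000/300000000 = 5 ms.
Pipeline fill: first packet needs 2·t_tx to clear all hops; remaining 186 packets each add one t_tx.
Total = (2+187-1)·t_tx + 2·t_prop = 188·0.043956 + 2·5 = 18.26 ms.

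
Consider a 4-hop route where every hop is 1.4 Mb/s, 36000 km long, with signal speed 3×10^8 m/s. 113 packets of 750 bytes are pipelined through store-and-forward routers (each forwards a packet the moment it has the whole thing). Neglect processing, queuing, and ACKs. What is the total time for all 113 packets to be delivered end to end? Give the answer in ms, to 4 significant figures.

Per-hop transmission t_tx = L/R = 6000/1400000 = 4.28571 ms.
Per-hop propagation t_prop = 36000000/300000000 = 120 ms.
Pipeline fill: first packet needs 4·t_tx to clear all hops; remaining 112 packets each add one t_tx.
Total = (4+113-1)·t_tx + 4·t_prop = 116·4.28571 + 4·120 = 977.1 ms.

977.1 ms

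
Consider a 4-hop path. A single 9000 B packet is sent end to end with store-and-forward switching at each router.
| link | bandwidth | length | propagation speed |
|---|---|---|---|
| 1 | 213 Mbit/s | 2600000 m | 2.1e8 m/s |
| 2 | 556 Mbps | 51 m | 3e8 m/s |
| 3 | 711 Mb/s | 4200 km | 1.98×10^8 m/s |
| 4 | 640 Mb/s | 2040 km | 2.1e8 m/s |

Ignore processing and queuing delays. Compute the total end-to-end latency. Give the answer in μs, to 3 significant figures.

44000 μs

L = 9000 × 8 = 72000 bits.
Transmission delays (L/R per hop): 338.028, 129.496, 101.266, 112.5 μs; sum = 681.29 μs.
Propagation delays (d/s per hop): 12381, 0.17, 21212.1, 9714.29 μs; sum = 43307.5 μs.
End-to-end = 44000 μs.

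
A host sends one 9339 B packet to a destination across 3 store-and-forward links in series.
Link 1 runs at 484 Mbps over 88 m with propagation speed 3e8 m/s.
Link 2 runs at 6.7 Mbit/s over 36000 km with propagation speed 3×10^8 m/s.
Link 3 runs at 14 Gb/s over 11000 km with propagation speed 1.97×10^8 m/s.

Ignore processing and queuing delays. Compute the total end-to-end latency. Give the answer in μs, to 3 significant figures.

187000 μs

L = 9339 × 8 = 74712 bits.
Transmission delays (L/R per hop): 154.364, 11151, 5.33657 μs; sum = 11310.7 μs.
Propagation delays (d/s per hop): 0.293333, 120000, 55837.6 μs; sum = 175838 μs.
End-to-end = 187000 μs.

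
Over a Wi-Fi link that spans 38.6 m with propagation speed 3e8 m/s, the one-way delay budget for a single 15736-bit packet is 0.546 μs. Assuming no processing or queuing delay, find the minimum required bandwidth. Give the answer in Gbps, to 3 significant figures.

Propagation delay = 38.6 / 300000000 = 0.128667 μs.
Transmission budget = 0.546 − 0.128667 = 0.417333 μs.
R ≥ L / t_tx = 15736 bits / 4.17333e-07 s = 37.7 Gbps.

37.7 Gbps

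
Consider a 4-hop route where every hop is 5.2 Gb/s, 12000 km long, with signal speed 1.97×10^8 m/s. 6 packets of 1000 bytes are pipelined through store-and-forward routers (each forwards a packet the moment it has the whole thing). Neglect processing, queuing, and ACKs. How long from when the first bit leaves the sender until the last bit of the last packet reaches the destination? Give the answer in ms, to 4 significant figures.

243.7 ms

Per-hop transmission t_tx = L/R = 8000/5200000000 = 0.00153846 ms.
Per-hop propagation t_prop = 12000000/197000000 = 60.9137 ms.
Pipeline fill: first packet needs 4·t_tx to clear all hops; remaining 5 packets each add one t_tx.
Total = (4+6-1)·t_tx + 4·t_prop = 9·0.00153846 + 4·60.9137 = 243.7 ms.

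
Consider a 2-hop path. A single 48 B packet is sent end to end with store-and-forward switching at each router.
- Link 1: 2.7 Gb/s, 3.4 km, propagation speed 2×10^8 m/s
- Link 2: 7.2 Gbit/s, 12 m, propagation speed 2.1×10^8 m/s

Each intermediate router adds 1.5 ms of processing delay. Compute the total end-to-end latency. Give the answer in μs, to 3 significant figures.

1520 μs

L = 48 × 8 = 384 bits.
Transmission delays (L/R per hop): 0.142222, 0.0533333 μs; sum = 0.195556 μs.
Propagation delays (d/s per hop): 17, 0.0571429 μs; sum = 17.0571 μs.
Processing at 1 router(s): 1 × 1.5 ms = 1500 μs.
End-to-end = 1520 μs.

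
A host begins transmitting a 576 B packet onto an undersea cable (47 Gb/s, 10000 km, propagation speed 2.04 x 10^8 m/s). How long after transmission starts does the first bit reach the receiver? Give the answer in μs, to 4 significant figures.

49020 μs

First bit experiences only propagation delay: d/s = 10000000/204000000 = 49020 μs.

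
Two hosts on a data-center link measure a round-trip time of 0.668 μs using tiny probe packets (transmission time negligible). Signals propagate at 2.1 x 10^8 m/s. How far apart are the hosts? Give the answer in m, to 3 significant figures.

One-way propagation = RTT/2 = 0.334 μs.
d = s × t = 210000000 × 3.34e-07 = 70.1 m.

70.1 m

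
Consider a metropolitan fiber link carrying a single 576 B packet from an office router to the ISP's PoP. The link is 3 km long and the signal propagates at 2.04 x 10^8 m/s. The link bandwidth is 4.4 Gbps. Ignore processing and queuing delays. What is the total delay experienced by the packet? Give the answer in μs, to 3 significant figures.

15.8 μs

L = 576 × 8 = 4608 bits.
Transmission delay = L/R = 4608 / 4400000000 = 1.04727 μs.
Propagation delay = d/s = 3000 m / 204000000 m/s = 14.7059 μs.
Total = 15.8 μs.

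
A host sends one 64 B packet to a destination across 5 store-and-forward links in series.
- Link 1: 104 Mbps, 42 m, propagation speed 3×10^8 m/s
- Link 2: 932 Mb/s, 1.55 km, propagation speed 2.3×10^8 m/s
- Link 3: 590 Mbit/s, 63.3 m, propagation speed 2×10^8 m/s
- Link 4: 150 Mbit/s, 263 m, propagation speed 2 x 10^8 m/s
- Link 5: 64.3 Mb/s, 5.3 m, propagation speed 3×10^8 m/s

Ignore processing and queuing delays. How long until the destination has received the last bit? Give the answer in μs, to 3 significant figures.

L = 64 × 8 = 512 bits.
Transmission delays (L/R per hop): 4.92308, 0.549356, 0.867797, 3.41333, 7.96267 μs; sum = 17.7162 μs.
Propagation delays (d/s per hop): 0.14, 6.73913, 0.3165, 1.315, 0.0176667 μs; sum = 8.5283 μs.
End-to-end = 26.2 μs.

26.2 μs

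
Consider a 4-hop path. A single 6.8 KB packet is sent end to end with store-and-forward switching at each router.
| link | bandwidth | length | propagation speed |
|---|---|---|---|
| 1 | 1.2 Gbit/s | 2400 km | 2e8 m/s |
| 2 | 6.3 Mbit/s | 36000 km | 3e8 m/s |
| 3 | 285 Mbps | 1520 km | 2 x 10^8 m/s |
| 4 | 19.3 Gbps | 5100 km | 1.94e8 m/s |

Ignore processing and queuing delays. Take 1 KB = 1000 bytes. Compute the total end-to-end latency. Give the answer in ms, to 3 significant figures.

175 ms

L = 54400 bits.
Transmission delays (L/R per hop): 0.0453333, 8.63492, 0.190877, 0.00281865 ms; sum = 8.87395 ms.
Propagation delays (d/s per hop): 12, 120, 7.6, 26.2887 ms; sum = 165.889 ms.
End-to-end = 175 ms.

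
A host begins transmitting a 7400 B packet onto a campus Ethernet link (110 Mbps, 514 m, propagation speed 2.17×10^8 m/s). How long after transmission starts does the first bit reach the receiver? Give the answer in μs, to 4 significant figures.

2.369 μs

First bit experiences only propagation delay: d/s = 514/217000000 = 2.369 μs.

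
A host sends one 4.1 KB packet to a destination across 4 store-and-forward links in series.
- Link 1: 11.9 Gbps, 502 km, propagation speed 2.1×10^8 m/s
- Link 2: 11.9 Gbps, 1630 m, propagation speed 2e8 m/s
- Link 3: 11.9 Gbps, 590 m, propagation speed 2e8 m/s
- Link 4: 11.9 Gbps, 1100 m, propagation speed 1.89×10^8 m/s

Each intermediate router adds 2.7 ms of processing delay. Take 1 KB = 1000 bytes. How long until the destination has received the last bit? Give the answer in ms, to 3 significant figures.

L = 32800 bits.
Transmission delay per hop = L/R = 32800/11900000000 = 0.0027563 ms; 4 hops → 0.0110252 ms.
Propagation delays (d/s per hop): 2.39048, 0.00815, 0.00295, 0.00582011 ms; sum = 2.4074 ms.
Processing at 3 router(s): 3 × 2.7 ms = 8.1 ms.
End-to-end = 10.5 ms.

10.5 ms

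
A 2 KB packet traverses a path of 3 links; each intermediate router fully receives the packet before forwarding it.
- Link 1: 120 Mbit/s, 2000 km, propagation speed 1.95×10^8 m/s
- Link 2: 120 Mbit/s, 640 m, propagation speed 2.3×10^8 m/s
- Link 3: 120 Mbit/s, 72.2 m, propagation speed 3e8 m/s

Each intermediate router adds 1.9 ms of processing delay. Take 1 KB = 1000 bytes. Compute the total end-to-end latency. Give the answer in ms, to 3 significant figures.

L = 16000 bits.
Transmission delay per hop = L/R = 16000/120000000 = 0.133333 ms; 3 hops → 0.4 ms.
Propagation delays (d/s per hop): 10.2564, 0.00278261, 0.000240667 ms; sum = 10.2594 ms.
Processing at 2 router(s): 2 × 1.9 ms = 3.8 ms.
End-to-end = 14.5 ms.

14.5 ms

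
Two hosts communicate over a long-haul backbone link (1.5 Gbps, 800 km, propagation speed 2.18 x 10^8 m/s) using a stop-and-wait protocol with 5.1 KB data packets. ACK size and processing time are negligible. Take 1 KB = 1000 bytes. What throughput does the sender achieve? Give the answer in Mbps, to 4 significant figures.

t_tx = L/R = 40800/1500000000 = 2.72e-05 s.
t_prop = 800000/2.18e+08 = 0.00366972 s; RTT = 0.00733945 s.
Cycle = t_tx + RTT = 0.00736665 s.
Throughput = L / cycle = 40800 / 0.00736665 = 5.538 Mbps.

5.538 Mbps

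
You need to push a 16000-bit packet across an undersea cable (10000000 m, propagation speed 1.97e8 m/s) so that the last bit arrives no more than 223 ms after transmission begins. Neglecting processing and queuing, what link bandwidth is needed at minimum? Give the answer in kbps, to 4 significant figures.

92.89 kbps

Propagation delay = 10000000 / 197000000 = 50.7614 ms.
Transmission budget = 223 − 50.7614 = 172.239 ms.
R ≥ L / t_tx = 16000 bits / 0.172239 s = 92.89 kbps.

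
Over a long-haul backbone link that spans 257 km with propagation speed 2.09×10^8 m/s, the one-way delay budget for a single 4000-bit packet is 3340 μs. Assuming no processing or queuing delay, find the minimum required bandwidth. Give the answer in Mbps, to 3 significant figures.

Propagation delay = 257000 / 209000000 = 1229.67 μs.
Transmission budget = 3340 − 1229.67 = 2110.33 μs.
R ≥ L / t_tx = 4000 bits / 0.00211033 s = 1.90 Mbps.

1.90 Mbps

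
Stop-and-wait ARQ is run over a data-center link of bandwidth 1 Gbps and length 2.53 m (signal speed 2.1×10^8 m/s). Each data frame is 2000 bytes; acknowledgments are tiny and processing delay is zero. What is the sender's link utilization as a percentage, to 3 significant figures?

99.8 %

t_tx = L/R = 16000/1000000000 = 1.6e-05 s.
t_prop = 2.53/210000000 = 1.20476e-08 s; RTT = 2.40952e-08 s.
Cycle = t_tx + RTT = 1.60241e-05 s.
Utilization = t_tx / cycle = 1.6e-05/1.60241e-05 = 99.8 %.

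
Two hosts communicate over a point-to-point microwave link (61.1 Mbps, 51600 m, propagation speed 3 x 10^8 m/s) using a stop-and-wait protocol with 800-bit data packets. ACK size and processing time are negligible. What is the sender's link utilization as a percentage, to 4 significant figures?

t_tx = L/R = 800/61100000 = 1.30933e-05 s.
t_prop = 51600/300000000 = 0.000172 s; RTT = 0.000344 s.
Cycle = t_tx + RTT = 0.000357093 s.
Utilization = t_tx / cycle = 1.30933e-05/0.000357093 = 3.667 %.

3.667 %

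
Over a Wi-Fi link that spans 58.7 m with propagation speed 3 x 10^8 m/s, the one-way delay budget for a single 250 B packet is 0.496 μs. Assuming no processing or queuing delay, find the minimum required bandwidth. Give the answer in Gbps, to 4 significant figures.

L = 2000 bits.
Propagation delay = 58.7 / 300000000 = 0.195667 μs.
Transmission budget = 0.496 − 0.195667 = 0.300333 μs.
R ≥ L / t_tx = 2000 bits / 3.00333e-07 s = 6.659 Gbps.

6.659 Gbps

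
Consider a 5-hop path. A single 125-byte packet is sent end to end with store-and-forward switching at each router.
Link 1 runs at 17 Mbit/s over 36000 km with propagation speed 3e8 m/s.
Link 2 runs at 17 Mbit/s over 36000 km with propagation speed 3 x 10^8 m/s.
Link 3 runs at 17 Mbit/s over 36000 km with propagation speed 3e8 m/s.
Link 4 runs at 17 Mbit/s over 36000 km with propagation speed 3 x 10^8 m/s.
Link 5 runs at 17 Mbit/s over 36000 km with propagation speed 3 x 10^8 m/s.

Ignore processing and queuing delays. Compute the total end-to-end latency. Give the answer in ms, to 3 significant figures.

L = 125 × 8 = 1000 bits.
Transmission delay per hop = L/R = 1000/17000000 = 0.0588235 ms; 5 hops → 0.294118 ms.
Propagation delays (d/s per hop): 120, 120, 120, 120, 120 ms; sum = 600 ms.
End-to-end = 600 ms.

600 ms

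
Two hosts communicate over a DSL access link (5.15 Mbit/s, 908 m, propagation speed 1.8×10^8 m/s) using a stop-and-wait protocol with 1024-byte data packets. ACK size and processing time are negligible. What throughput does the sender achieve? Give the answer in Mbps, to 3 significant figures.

t_tx = L/R = 8192/5150000 = 0.00159068 s.
t_prop = 908/180000000 = 5.04444e-06 s; RTT = 1.00889e-05 s.
Cycle = t_tx + RTT = 0.00160077 s.
Throughput = L / cycle = 8192 / 0.00160077 = 5.12 Mbps.

5.12 Mbps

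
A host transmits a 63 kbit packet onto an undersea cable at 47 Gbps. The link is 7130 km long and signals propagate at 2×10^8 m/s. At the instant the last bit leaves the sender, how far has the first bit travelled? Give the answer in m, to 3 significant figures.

t_tx = L/R = 63000/47000000000 = 1.34043e-06 s.
Distance = s × t_tx = 200000000 × 1.34043e-06 = 268 m.

268 m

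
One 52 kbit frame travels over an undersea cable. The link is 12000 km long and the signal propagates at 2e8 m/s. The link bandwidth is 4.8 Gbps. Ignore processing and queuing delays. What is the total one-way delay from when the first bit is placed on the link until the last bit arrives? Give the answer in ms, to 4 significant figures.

60.01 ms

L = 52000 bits.
Transmission delay = L/R = 52000 / 4800000000 = 0.0108333 ms.
Propagation delay = d/s = 12000000 m / 200000000 m/s = 60 ms.
Total = 60.01 ms.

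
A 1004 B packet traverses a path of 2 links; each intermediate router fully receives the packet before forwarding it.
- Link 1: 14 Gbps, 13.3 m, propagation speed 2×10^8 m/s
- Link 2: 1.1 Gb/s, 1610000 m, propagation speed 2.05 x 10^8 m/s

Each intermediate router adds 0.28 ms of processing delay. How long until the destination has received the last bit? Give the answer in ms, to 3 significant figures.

L = 1004 × 8 = 8032 bits.
Transmission delays (L/R per hop): 0.000573714, 0.00730182 ms; sum = 0.00787553 ms.
Propagation delays (d/s per hop): 6.65e-05, 7.85366 ms; sum = 7.85373 ms.
Processing at 1 router(s): 1 × 0.28 ms = 0.28 ms.
End-to-end = 8.14 ms.

8.14 ms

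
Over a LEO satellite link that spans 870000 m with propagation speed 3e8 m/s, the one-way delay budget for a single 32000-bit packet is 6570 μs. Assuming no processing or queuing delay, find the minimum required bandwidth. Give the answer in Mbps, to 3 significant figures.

8.72 Mbps

Propagation delay = 870000 / 300000000 = 2900 μs.
Transmission budget = 6570 − 2900 = 3670 μs.
R ≥ L / t_tx = 32000 bits / 0.00367 s = 8.72 Mbps.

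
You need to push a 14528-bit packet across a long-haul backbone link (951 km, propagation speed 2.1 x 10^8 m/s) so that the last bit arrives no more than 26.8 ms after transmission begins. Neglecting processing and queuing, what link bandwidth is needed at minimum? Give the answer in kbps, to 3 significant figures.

652 kbps

Propagation delay = 951000 / 210000000 = 4.52857 ms.
Transmission budget = 26.8 − 4.52857 = 22.2714 ms.
R ≥ L / t_tx = 14528 bits / 0.0222714 s = 652 kbps.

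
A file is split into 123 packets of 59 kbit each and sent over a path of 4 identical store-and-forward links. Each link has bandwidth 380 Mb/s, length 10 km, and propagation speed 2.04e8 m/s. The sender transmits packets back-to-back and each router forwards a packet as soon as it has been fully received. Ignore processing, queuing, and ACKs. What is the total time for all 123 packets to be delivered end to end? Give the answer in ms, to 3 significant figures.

19.8 ms

Per-hop transmission t_tx = L/R = 59000/380000000 = 0.155263 ms.
Per-hop propagation t_prop = 10000/204000000 = 0.0490196 ms.
Pipeline fill: first packet needs 4·t_tx to clear all hops; remaining 122 packets each add one t_tx.
Total = (4+123-1)·t_tx + 4·t_prop = 126·0.155263 + 4·0.0490196 = 19.8 ms.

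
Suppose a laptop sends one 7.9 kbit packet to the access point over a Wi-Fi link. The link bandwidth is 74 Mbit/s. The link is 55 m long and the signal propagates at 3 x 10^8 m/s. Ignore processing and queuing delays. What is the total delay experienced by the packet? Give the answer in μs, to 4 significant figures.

106.9 μs

L = 7900 bits.
Transmission delay = L/R = 7900 / 74000000 = 106.757 μs.
Propagation delay = d/s = 55 m / 300000000 m/s = 0.183333 μs.
Total = 106.9 μs.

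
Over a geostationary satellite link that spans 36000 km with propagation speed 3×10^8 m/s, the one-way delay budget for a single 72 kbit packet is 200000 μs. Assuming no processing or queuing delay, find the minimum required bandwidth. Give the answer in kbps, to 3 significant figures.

900 kbps

Propagation delay = 36000000 / 300000000 = 120000 μs.
Transmission budget = 200000 − 120000 = 80000 μs.
R ≥ L / t_tx = 72000 bits / 0.08 s = 900 kbps.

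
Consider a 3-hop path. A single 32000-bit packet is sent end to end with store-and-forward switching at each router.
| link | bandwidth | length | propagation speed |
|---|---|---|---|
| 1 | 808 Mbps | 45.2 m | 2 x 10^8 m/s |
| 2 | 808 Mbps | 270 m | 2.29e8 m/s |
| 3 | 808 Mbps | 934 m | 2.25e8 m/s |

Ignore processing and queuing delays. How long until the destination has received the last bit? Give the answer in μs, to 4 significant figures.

124.4 μs

Transmission delay per hop = L/R = 32000/808000000 = 39.604 μs; 3 hops → 118.812 μs.
Propagation delays (d/s per hop): 0.226, 1.17904, 4.15111 μs; sum = 5.55615 μs.
End-to-end = 124.4 μs.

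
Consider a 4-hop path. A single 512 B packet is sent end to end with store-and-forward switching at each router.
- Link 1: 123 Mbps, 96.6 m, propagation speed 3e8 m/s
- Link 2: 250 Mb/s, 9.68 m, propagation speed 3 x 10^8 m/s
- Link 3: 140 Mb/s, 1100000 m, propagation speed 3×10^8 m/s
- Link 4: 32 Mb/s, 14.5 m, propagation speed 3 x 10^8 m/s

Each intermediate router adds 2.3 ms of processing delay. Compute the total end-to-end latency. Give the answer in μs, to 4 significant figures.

10770 μs

L = 512 × 8 = 4096 bits.
Transmission delays (L/R per hop): 33.3008, 16.384, 29.2571, 128 μs; sum = 206.942 μs.
Propagation delays (d/s per hop): 0.322, 0.0322667, 3666.67, 0.0483333 μs; sum = 3667.07 μs.
Processing at 3 router(s): 3 × 2.3 ms = 6900 μs.
End-to-end = 10770 μs.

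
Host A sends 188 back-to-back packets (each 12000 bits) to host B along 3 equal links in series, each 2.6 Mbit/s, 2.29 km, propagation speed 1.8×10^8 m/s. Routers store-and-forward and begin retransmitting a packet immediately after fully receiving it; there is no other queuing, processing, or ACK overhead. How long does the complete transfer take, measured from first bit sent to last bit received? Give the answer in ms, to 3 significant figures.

Per-hop transmission t_tx = L/R = 12000/2600000 = 4.61538 ms.
Per-hop propagation t_prop = 2290/180000000 = 0.0127222 ms.
Pipeline fill: first packet needs 3·t_tx to clear all hops; remaining 187 packets each add one t_tx.
Total = (3+188-1)·t_tx + 3·t_prop = 190·4.61538 + 3·0.0127222 = 877 ms.

877 ms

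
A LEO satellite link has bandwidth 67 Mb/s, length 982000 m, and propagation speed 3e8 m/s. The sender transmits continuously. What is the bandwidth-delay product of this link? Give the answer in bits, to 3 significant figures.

219000 bits

Propagation delay = 982000 / 300000000 = 0.00327333 s.
BDP = R × t_prop = 67000000 × 0.00327333 = 219313 bits.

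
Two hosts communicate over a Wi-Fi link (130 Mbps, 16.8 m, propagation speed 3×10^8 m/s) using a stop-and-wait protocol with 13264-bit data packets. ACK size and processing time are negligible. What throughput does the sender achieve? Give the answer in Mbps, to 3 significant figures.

t_tx = L/R = 13264/130000000 = 0.000102031 s.
t_prop = 16.8/300000000 = 5.6e-08 s; RTT = 1.12e-07 s.
Cycle = t_tx + RTT = 0.000102143 s.
Throughput = L / cycle = 13264 / 0.000102143 = 130 Mbps.

130 Mbps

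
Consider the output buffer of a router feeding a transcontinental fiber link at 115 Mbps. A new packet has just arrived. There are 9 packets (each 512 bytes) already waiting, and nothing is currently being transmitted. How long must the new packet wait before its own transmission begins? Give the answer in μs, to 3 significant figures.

321 μs

Each queued packet: L/R = 4096/115000000 = 35.6174 μs.
9 queued → 320.557 μs.
Queuing delay = 321 μs.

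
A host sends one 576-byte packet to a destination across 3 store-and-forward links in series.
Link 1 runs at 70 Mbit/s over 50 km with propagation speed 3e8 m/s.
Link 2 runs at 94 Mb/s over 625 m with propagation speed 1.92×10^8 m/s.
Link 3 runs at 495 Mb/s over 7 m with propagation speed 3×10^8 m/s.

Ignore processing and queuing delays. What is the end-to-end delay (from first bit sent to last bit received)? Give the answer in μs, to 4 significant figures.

L = 576 × 8 = 4608 bits.
Transmission delays (L/R per hop): 65.8286, 49.0213, 9.30909 μs; sum = 124.159 μs.
Propagation delays (d/s per hop): 166.667, 3.25521, 0.0233333 μs; sum = 169.945 μs.
End-to-end = 294.1 μs.

294.1 μs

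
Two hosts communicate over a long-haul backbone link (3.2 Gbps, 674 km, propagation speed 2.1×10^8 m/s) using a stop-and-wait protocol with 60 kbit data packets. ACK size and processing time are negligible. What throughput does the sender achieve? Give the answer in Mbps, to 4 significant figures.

9.320 Mbps

t_tx = L/R = 60000/3200000000 = 1.875e-05 s.
t_prop = 674000/210000000 = 0.00320952 s; RTT = 0.00641905 s.
Cycle = t_tx + RTT = 0.0064378 s.
Throughput = L / cycle = 60000 / 0.0064378 = 9.320 Mbps.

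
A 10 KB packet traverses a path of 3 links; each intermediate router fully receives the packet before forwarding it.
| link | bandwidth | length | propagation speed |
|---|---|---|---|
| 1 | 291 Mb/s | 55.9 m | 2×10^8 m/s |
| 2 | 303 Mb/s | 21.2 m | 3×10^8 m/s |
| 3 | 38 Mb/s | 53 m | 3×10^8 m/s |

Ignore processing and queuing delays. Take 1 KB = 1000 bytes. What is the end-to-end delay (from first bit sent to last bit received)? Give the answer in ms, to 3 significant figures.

L = 80000 bits.
Transmission delays (L/R per hop): 0.274914, 0.264026, 2.10526 ms; sum = 2.6442 ms.
Propagation delays (d/s per hop): 0.0002795, 7.06667e-05, 0.000176667 ms; sum = 0.000526833 ms.
End-to-end = 2.64 ms.

2.64 ms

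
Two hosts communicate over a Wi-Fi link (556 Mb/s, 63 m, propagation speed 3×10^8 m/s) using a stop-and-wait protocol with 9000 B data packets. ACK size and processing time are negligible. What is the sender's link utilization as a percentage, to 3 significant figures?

99.7 %

t_tx = L/R = 72000/556000000 = 0.000129496 s.
t_prop = 63/300000000 = 2.1e-07 s; RTT = 4.2e-07 s.
Cycle = t_tx + RTT = 0.000129916 s.
Utilization = t_tx / cycle = 0.000129496/0.000129916 = 99.7 %.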